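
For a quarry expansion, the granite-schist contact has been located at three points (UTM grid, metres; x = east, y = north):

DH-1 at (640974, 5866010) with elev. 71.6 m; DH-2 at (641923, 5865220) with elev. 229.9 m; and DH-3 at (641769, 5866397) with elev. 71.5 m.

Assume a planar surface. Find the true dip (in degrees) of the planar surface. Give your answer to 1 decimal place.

8.0°

Two edge vectors: DH-1→DH-2 = (949, -790, 158.3), DH-1→DH-3 = (795, 387, -0.1).
Normal n = (DH-1→DH-2) × (DH-1→DH-3) = (-61183.1, 125943.4, 995313).
So ∂z/∂x = −n_x/n_z = 0.06147 and ∂z/∂y = −n_y/n_z = −0.12654.
Gradient magnitude |∇z| = √(a² + b²) = √(0.00378 + 0.01601) = 0.14068.
True dip = arctan(0.14068) = 8.0°, dipping toward NNW (azimuth ≈ 334°).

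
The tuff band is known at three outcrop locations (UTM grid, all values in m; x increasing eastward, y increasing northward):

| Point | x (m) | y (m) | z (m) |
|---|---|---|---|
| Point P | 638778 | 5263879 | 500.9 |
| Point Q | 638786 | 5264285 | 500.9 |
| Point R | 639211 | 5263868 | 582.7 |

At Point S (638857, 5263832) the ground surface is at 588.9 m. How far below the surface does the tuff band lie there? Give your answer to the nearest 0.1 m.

72.9 m

Let the plane be z = a·x + b·y + c.
Point Q−Point P: 8a + 406b = 0;  Point R−Point P: 433a − 11b = 81.8.
Solving gives a = 0.188820031, b = −0.003720592.
Then c = 500.9 − a·638778 − b·5263879 = −100528.44.
At (638857, 5263832): z_contact = 120629.00 − 19584.57 − 100528.44 = 515.99 m.
Depth below ground = 588.9 − 515.99 = 72.9 m.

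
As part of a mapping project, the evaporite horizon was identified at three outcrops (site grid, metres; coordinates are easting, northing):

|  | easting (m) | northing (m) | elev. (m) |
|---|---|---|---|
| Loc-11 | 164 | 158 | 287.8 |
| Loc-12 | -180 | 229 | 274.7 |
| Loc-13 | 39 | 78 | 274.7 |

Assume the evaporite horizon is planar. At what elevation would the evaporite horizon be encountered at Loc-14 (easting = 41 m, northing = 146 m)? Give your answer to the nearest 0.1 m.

Two edge vectors: Loc-11→Loc-12 = (-344, 71, -13.1), Loc-11→Loc-13 = (-125, -80, -13.1).
Normal n = (Loc-11→Loc-12) × (Loc-11→Loc-13) = (-1978.1, -2868.9, 36395).
So ∂z/∂easting = −n_x/n_z = 0.05435 and ∂z/∂northing = −n_y/n_z = 0.07883.
Intercept c from Loc-11: 287.8 − 8.91 − 12.45 = 266.43.
At (41, 146): z = 2.2 + 11.5 + 266.43 = 280.2 m.

280.2 m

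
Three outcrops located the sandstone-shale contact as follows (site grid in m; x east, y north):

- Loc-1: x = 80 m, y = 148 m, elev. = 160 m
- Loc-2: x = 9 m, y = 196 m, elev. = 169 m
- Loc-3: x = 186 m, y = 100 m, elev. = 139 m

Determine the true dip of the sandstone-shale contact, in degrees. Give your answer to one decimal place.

25.1°

Let the plane be z = a·x + b·y + c.
Loc-2−Loc-1: −71a + 48b = 9;  Loc-3−Loc-1: 106a − 48b = −21.
Solving gives a = −0.34286, b = −0.31964.
Gradient magnitude |∇z| = √(a² + b²) = √(0.11755 + 0.10217) = 0.46875.
True dip = arctan(0.46875) = 25.1°, dipping toward NE (azimuth ≈ 047°).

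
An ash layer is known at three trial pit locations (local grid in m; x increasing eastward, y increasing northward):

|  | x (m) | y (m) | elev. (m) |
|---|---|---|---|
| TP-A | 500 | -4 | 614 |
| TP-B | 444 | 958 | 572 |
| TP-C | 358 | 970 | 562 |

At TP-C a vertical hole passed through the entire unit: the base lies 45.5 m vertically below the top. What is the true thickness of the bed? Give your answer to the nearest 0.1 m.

Let the plane be z = a·x + b·y + c.
TP-B−TP-A: −56a + 962b = −42;  TP-C−TP-A: −142a + 974b = −52.
Solving gives a = 0.11109, b = −0.03719.
|∇z| = √(a²+b²) = 0.11715, so dip δ = arctan(0.11715) = 6.68°.
True thickness = vertical thickness × cos δ = 45.5 × cos 6.68° = 45.2 m.

45.2 m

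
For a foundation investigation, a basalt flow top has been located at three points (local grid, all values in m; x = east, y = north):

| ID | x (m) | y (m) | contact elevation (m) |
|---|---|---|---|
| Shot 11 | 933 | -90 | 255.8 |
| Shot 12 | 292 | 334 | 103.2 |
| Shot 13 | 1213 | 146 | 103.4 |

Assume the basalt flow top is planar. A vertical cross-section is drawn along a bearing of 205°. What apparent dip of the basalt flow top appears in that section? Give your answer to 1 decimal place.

Two edge vectors: Shot 11→Shot 12 = (-641, 424, -152.6), Shot 11→Shot 13 = (280, 236, -152.4).
Normal n = (Shot 11→Shot 12) × (Shot 11→Shot 13) = (-28604, -140416.4, -269996).
So ∂z/∂x = −n_x/n_z = −0.10594 and ∂z/∂y = −n_y/n_z = −0.52007.
Unit vector along 205° is (sin 205°, cos 205°) = (-0.4226, -0.9063).
Slope in that direction = a·(-0.4226) + b·(-0.9063) = 0.51612.
Apparent dip = arctan|0.51612| = 27.3° (true dip is 28.0°, so apparent ≤ true as expected).

27.3°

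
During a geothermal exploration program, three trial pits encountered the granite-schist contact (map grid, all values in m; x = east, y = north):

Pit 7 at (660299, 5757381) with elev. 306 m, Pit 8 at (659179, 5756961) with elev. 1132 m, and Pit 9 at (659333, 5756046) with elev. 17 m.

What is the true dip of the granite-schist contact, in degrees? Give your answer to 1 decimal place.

Two edge vectors: Pit 7→Pit 8 = (-1120, -420, 826), Pit 7→Pit 9 = (-966, -1335, -289).
Normal n = (Pit 7→Pit 8) × (Pit 7→Pit 9) = (1224090, -1121596, 1089480).
So ∂z/∂x = −n_x/n_z = −1.12355 and ∂z/∂y = −n_y/n_z = 1.02948.
Gradient magnitude |∇z| = √(a² + b²) = √(1.26237 + 1.05983) = 1.52388.
True dip = arctan(1.52388) = 56.7°, dipping toward SE (azimuth ≈ 132°).

56.7°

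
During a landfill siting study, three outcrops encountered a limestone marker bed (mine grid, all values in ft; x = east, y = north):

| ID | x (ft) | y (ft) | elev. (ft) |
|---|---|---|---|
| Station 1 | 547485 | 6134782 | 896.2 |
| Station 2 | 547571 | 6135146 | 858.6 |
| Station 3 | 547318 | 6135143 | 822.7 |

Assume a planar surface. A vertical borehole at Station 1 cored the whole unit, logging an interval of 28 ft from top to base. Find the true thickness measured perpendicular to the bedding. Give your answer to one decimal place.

27.5 ft

Let the plane be z = a·x + b·y + c.
Station 2−Station 1: 86a + 364b = −37.6;  Station 3−Station 1: −167a + 361b = −73.5.
Solving gives a = 0.14352, b = −0.13721.
|∇z| = √(a²+b²) = 0.19856, so dip δ = arctan(0.19856) = 11.23°.
True thickness = vertical thickness × cos δ = 28 × cos 11.23° = 27.5 ft.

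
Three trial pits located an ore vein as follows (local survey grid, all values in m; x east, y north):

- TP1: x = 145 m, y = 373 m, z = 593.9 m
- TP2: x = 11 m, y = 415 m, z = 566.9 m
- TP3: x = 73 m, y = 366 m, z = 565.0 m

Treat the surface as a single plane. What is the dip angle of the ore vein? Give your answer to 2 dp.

Two edge vectors: TP1→TP2 = (-134, 42, -27), TP1→TP3 = (-72, -7, -28.9).
Normal n = (TP1→TP2) × (TP1→TP3) = (-1402.8, -1928.6, 3962).
So ∂z/∂x = −n_x/n_z = 0.35406 and ∂z/∂y = −n_y/n_z = 0.48677.
Gradient magnitude |∇z| = √(a² + b²) = √(0.12536 + 0.23695) = 0.60192.
True dip = arctan(0.60192) = 31.04°, dipping toward SW (azimuth ≈ 216°).

31.04°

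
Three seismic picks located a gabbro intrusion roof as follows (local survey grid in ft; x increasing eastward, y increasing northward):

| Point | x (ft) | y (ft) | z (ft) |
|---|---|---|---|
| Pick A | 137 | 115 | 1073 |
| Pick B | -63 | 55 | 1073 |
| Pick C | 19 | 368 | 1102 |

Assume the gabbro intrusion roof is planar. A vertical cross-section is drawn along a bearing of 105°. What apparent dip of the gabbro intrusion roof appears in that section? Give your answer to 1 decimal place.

3.2°

Let the plane be z = a·x + b·y + c.
Pick B−Pick A: −200a − 60b = 0;  Pick C−Pick A: −118a + 253b = 29.
Solving gives a = −0.03017, b = 0.10055.
Unit vector along 105° is (sin 105°, cos 105°) = (0.9659, -0.2588).
Slope in that direction = a·(0.9659) + b·(-0.2588) = −0.05516.
Apparent dip = arctan|0.05516| = 3.2° (true dip is 6.0°, so apparent ≤ true as expected).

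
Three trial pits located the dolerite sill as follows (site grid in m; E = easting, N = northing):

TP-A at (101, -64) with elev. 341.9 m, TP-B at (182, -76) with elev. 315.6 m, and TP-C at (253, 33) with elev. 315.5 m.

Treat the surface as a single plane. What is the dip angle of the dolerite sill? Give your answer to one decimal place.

Two edge vectors: TP-A→TP-B = (81, -12, -26.3), TP-A→TP-C = (152, 97, -26.4).
Normal n = (TP-A→TP-B) × (TP-A→TP-C) = (2867.9, -1859.2, 9681).
So ∂z/∂E = −n_x/n_z = −0.29624 and ∂z/∂N = −n_y/n_z = 0.19205.
Gradient magnitude |∇z| = √(a² + b²) = √(0.08776 + 0.03688) = 0.35304.
True dip = arctan(0.35304) = 19.4°, dipping toward ESE (azimuth ≈ 123°).

19.4°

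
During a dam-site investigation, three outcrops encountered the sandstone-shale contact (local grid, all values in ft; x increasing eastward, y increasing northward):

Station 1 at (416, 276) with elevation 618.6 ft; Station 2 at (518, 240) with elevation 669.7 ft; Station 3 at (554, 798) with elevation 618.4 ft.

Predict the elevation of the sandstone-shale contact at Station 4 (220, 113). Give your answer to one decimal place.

548.6 ft

Two edge vectors: Station 1→Station 2 = (102, -36, 51.1), Station 1→Station 3 = (138, 522, -0.2).
Normal n = (Station 1→Station 2) × (Station 1→Station 3) = (-26667, 7072.2, 58212).
So ∂z/∂x = −n_x/n_z = 0.45810 and ∂z/∂y = −n_y/n_z = −0.12149.
Intercept c from Station 1: 618.6 − 190.57 + 33.53 = 461.56.
At (220, 113): z = 100.8 − 13.7 + 461.56 = 548.6 ft.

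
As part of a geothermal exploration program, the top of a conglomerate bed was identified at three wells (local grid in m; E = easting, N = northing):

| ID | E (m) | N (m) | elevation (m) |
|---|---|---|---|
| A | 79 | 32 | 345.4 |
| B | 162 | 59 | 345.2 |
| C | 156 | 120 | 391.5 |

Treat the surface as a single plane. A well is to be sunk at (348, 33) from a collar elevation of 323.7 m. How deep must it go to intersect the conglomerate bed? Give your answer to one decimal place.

Two edge vectors: A→B = (83, 27, -0.2), A→C = (77, 88, 46.1).
Normal n = (A→B) × (A→C) = (1262.3, -3841.7, 5225).
So ∂z/∂E = −n_x/n_z = −0.24159 and ∂z/∂N = −n_y/n_z = 0.73525.
Intercept c from A: 345.4 + 19.09 − 23.53 = 340.96.
At (348, 33): z_contact = −84.07 + 24.26 + 340.96 = 281.15 m.
Depth below ground = 323.7 − 281.15 = 42.6 m.

42.6 m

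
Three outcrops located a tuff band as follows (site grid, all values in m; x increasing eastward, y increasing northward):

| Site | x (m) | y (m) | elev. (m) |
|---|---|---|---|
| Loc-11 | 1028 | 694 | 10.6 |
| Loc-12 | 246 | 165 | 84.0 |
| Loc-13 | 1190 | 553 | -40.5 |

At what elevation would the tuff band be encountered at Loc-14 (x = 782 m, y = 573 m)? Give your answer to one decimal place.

Let the plane be z = a·x + b·y + c.
Loc-12−Loc-11: −782a − 529b = 73.4;  Loc-13−Loc-11: 162a − 141b = −51.1.
Solving gives a = −0.190760, b = 0.143240.
Then c = 10.6 − a·1028 − b·694 = 107.29.
At (782, 573): z = −149.2 + 82.1 + 107.29 = 40.2 m.

40.2 m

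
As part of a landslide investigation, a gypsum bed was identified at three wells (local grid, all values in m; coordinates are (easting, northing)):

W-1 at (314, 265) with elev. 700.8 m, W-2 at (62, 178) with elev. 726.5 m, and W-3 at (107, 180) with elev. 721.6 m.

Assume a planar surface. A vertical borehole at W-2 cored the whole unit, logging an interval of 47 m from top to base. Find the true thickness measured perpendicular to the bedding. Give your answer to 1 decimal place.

Let the plane be z = a·E + b·N + c.
W-2−W-1: −252a − 87b = 25.7;  W-3−W-1: −207a − 85b = 20.8.
Solving gives a = −0.10991, b = 0.02296.
|∇z| = √(a²+b²) = 0.11228, so dip δ = arctan(0.11228) = 6.41°.
True thickness = vertical thickness × cos δ = 47 × cos 6.41° = 46.7 m.

46.7 m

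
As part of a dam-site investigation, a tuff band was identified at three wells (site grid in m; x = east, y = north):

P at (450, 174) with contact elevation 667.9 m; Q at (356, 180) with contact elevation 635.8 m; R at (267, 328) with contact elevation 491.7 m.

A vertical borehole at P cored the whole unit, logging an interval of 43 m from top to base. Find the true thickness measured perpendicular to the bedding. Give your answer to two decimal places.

Let the plane be z = a·x + b·y + c.
Q−P: −94a + 6b = −32.1;  R−P: −183a + 154b = −176.2.
Solving gives a = 0.29049, b = −0.79896.
|∇z| = √(a²+b²) = 0.85013, so dip δ = arctan(0.85013) = 40.37°.
True thickness = vertical thickness × cos δ = 43 × cos 40.37° = 32.76 m.

32.76 m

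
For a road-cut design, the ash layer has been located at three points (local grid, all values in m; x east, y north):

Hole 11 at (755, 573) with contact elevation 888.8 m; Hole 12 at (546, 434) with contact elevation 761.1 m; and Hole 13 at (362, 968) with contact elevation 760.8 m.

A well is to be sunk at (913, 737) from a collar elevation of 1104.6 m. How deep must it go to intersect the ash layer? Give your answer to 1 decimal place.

Two edge vectors: Hole 11→Hole 12 = (-209, -139, -127.7), Hole 11→Hole 13 = (-393, 395, -128).
Normal n = (Hole 11→Hole 12) × (Hole 11→Hole 13) = (68233.5, 23434.1, -137182).
So ∂z/∂x = −n_x/n_z = 0.49739 and ∂z/∂y = −n_y/n_z = 0.17082.
Intercept c from Hole 11: 888.8 − 375.53 − 97.88 = 415.38.
At (913, 737): z_contact = 454.12 + 125.90 + 415.38 = 995.40 m.
Depth below ground = 1104.6 − 995.40 = 109.2 m.

109.2 m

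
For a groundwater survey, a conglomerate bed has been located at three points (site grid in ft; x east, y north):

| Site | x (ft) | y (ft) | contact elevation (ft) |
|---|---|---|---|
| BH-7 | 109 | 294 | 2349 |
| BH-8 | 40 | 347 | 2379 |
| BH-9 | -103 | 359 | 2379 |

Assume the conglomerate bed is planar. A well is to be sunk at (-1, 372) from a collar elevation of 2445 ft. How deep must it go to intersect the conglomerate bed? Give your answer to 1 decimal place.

Let the plane be z = a·x + b·y + c.
BH-8−BH-7: −69a + 53b = 30;  BH-9−BH-7: −212a + 65b = 30.
Solving gives a = 0.05333, b = 0.63546.
Then c = 2349 − a·109 − b·294 = 2156.36.
At (-1, 372): z_contact = −0.05 + 236.39 + 2156.36 = 2392.70 ft.
Depth below ground = 2445 − 2392.70 = 52.3 ft.

52.3 ft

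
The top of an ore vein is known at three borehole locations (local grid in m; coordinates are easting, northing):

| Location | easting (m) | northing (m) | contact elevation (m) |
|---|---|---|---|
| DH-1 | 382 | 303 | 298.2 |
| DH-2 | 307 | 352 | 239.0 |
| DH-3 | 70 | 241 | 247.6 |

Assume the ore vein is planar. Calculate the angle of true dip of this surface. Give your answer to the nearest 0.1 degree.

38.6°

Let the plane be z = a·easting + b·northing + c.
DH-2−DH-1: −75a + 49b = −59.2;  DH-3−DH-1: −312a − 62b = −50.6.
Solving gives a = 0.30845, b = −0.73605.
Gradient magnitude |∇z| = √(a² + b²) = √(0.09514 + 0.54177) = 0.79807.
True dip = arctan(0.79807) = 38.6°, dipping toward NNW (azimuth ≈ 337°).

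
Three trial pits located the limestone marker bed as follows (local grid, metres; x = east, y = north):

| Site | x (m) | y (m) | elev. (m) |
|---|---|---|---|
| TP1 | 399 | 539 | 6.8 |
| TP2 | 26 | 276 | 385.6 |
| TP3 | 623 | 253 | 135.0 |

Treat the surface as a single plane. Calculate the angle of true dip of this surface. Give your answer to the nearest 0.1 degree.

42.6°

Let the plane be z = a·x + b·y + c.
TP2−TP1: −373a − 263b = 378.8;  TP3−TP1: 224a − 286b = 128.2.
Solving gives a = −0.45063, b = −0.80119.
Gradient magnitude |∇z| = √(a² + b²) = √(0.20307 + 0.64191) = 0.91923.
True dip = arctan(0.91923) = 42.6°, dipping toward NNE (azimuth ≈ 029°).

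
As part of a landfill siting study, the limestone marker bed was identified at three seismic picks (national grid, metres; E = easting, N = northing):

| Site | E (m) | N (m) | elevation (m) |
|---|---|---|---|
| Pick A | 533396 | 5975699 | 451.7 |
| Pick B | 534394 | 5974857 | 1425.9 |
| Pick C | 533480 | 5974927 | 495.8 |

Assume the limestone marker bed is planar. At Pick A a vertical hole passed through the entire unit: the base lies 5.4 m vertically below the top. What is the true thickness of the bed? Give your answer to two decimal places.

Two edge vectors: Pick A→Pick B = (998, -842, 974.2), Pick A→Pick C = (84, -772, 44.1).
Normal n = (Pick A→Pick B) × (Pick A→Pick C) = (714950.2, 37821, -699728).
So ∂z/∂E = −n_x/n_z = 1.02175 and ∂z/∂N = −n_y/n_z = 0.05405.
|∇z| = √(a²+b²) = 1.02318, so dip δ = arctan(1.02318) = 45.66°.
True thickness = vertical thickness × cos δ = 5.4 × cos 45.66° = 3.77 m.

3.77 m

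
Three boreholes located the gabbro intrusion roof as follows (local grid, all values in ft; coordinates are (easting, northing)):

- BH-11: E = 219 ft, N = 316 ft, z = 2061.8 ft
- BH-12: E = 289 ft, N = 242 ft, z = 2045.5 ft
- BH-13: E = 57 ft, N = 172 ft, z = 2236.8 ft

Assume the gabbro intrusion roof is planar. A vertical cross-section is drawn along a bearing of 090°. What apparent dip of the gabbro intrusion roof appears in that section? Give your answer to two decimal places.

34.73°

Two edge vectors: BH-11→BH-12 = (70, -74, -16.3), BH-11→BH-13 = (-162, -144, 175).
Normal n = (BH-11→BH-12) × (BH-11→BH-13) = (-15297.2, -9609.4, -22068).
So ∂z/∂E = −n_x/n_z = −0.69318 and ∂z/∂N = −n_y/n_z = −0.43544.
Unit vector along 090° is (sin 90°, cos 90°) = (1.0000, 0.0000).
Slope in that direction = a·(1.0000) + b·(0.0000) = −0.69318.
Apparent dip = arctan|0.69318| = 34.73° (true dip is 39.3°, so apparent ≤ true as expected).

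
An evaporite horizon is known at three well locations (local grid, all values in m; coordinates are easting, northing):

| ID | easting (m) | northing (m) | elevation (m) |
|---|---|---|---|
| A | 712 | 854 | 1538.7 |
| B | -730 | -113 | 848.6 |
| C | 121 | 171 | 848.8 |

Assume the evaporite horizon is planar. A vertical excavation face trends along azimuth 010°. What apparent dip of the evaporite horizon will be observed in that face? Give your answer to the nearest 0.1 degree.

Let the plane be z = a·easting + b·northing + c.
B−A: −1442a − 967b = −690.1;  C−A: −591a − 683b = −689.9.
Solving gives a = −0.47363, b = 1.41994.
Unit vector along 010° is (sin 10°, cos 10°) = (0.1736, 0.9848).
Slope in that direction = a·(0.1736) + b·(0.9848) = 1.31612.
Apparent dip = arctan|1.31612| = 52.8° (true dip is 56.3°, so apparent ≤ true as expected).

52.8°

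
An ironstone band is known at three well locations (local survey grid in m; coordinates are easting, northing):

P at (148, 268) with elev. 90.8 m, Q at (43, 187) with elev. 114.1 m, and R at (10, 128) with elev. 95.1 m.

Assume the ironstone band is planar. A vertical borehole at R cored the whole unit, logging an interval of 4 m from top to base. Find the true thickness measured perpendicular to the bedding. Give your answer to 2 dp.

Two edge vectors: P→Q = (-105, -81, 23.3), P→R = (-138, -140, 4.3).
Normal n = (P→Q) × (P→R) = (2913.7, -2763.9, 3522).
So ∂z/∂easting = −n_x/n_z = −0.82729 and ∂z/∂northing = −n_y/n_z = 0.78475.
|∇z| = √(a²+b²) = 1.14028, so dip δ = arctan(1.14028) = 48.75°.
True thickness = vertical thickness × cos δ = 4 × cos 48.75° = 2.64 m.

2.64 m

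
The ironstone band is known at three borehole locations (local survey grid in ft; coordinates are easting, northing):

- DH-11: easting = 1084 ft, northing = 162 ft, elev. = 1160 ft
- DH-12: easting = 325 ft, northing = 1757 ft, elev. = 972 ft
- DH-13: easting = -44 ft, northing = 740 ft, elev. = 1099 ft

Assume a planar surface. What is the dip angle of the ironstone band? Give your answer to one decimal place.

7.0°

Let the plane be z = a·easting + b·northing + c.
DH-12−DH-11: −759a + 1595b = −188;  DH-13−DH-11: −1128a + 578b = −61.
Solving gives a = −0.00836, b = −0.12184.
Gradient magnitude |∇z| = √(a² + b²) = √(0.00007 + 0.01485) = 0.12213.
True dip = arctan(0.12213) = 7.0°, dipping toward N (azimuth ≈ 004°).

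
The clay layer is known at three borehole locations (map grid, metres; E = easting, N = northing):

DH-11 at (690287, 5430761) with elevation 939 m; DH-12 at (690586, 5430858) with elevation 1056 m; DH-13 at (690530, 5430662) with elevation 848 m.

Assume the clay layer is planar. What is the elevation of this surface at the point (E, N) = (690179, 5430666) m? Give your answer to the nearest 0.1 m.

Two edge vectors: DH-11→DH-12 = (299, 97, 117), DH-11→DH-13 = (243, -99, -91).
Normal n = (DH-11→DH-12) × (DH-11→DH-13) = (2756, 55640, -53172).
So ∂z/∂E = −n_x/n_z = 0.051831791 and ∂z/∂N = −n_y/n_z = 1.046415407.
Intercept c from DH-11: 939 − 35778.81 − 5682831.98 = −5717671.79.
At (690179, 5430666): z = 35773.2 + 5682732.6 − 5717671.79 = 834.0 m.

834.0 m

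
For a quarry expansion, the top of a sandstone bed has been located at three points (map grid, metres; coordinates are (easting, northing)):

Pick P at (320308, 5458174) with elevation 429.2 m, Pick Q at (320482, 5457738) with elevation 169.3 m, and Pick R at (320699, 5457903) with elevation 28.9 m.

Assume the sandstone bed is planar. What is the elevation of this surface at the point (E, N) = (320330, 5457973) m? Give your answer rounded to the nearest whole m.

Let the plane be z = a·E + b·N + c.
Pick Q−Pick P: 174a − 436b = −259.9;  Pick R−Pick P: 391a − 271b = −400.3.
Solving gives a = −0.84411459, b = 0.25922950.
Then c = 429.2 − a·320308 − b·5458174 = −1144113.84.
At (320330, 5457973): z = −270395.2 + 1414867.6 − 1144113.84 = 358.5 m.

359 m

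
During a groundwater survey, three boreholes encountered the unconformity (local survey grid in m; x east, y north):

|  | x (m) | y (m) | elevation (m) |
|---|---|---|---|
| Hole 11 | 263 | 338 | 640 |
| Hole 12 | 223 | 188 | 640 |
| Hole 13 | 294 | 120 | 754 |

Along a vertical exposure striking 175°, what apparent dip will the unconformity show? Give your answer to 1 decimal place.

Let the plane be z = a·x + b·y + c.
Hole 12−Hole 11: −40a − 150b = 0;  Hole 13−Hole 11: 31a − 218b = 114.
Solving gives a = 1.27898, b = −0.34106.
Unit vector along 175° is (sin 175°, cos 175°) = (0.0872, -0.9962).
Slope in that direction = a·(0.0872) + b·(-0.9962) = 0.45123.
Apparent dip = arctan|0.45123| = 24.3° (true dip is 52.9°, so apparent ≤ true as expected).

24.3°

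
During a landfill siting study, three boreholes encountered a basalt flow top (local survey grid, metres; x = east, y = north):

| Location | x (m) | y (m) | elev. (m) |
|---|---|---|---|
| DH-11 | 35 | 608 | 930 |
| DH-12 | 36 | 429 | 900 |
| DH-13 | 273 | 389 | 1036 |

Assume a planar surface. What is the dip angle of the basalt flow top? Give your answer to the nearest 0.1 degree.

Two edge vectors: DH-11→DH-12 = (1, -179, -30), DH-11→DH-13 = (238, -219, 106).
Normal n = (DH-11→DH-12) × (DH-11→DH-13) = (-25544, -7246, 42383).
So ∂z/∂x = −n_x/n_z = 0.60269 and ∂z/∂y = −n_y/n_z = 0.17096.
Gradient magnitude |∇z| = √(a² + b²) = √(0.36324 + 0.02923) = 0.62647.
True dip = arctan(0.62647) = 32.1°, dipping toward WSW (azimuth ≈ 254°).

32.1°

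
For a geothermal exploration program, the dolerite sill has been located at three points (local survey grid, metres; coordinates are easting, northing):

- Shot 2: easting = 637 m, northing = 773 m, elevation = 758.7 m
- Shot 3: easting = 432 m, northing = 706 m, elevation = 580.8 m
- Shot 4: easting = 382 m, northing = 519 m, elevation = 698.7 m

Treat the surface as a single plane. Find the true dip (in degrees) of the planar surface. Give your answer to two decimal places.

Two edge vectors: Shot 2→Shot 3 = (-205, -67, -177.9), Shot 2→Shot 4 = (-255, -254, -60).
Normal n = (Shot 2→Shot 3) × (Shot 2→Shot 4) = (-41166.6, 33064.5, 34985).
So ∂z/∂easting = −n_x/n_z = 1.17669 and ∂z/∂northing = −n_y/n_z = −0.94511.
Gradient magnitude |∇z| = √(a² + b²) = √(1.38461 + 0.89322) = 1.50925.
True dip = arctan(1.50925) = 56.47°, dipping toward NW (azimuth ≈ 309°).

56.47°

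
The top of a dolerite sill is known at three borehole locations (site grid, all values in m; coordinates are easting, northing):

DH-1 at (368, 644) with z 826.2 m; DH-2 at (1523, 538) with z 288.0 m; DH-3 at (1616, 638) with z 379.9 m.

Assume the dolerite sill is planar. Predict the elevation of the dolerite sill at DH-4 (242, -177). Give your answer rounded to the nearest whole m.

-152 m

Two edge vectors: DH-1→DH-2 = (1155, -106, -538.2), DH-1→DH-3 = (1248, -6, -446.3).
Normal n = (DH-1→DH-2) × (DH-1→DH-3) = (44078.6, -156197.1, 125358).
So ∂z/∂easting = −n_x/n_z = −0.35162 and ∂z/∂northing = −n_y/n_z = 1.24601.
Intercept c from DH-1: 826.2 + 129.40 − 802.43 = 153.17.
At (242, -177): z = −85.1 − 220.5 + 153.17 = -152.5 m.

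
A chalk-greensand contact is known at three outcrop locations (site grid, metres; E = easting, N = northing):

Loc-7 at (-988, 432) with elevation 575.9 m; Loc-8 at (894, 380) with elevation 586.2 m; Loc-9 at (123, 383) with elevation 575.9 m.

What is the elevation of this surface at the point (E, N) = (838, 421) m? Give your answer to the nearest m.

599 m

Two edge vectors: Loc-7→Loc-8 = (1882, -52, 10.3), Loc-7→Loc-9 = (1111, -49, 0).
Normal n = (Loc-7→Loc-8) × (Loc-7→Loc-9) = (504.7, 11443.3, -34446).
So ∂z/∂E = −n_x/n_z = 0.01465 and ∂z/∂N = −n_y/n_z = 0.33221.
Intercept c from Loc-7: 575.9 + 14.48 − 143.51 = 446.86.
At (838, 421): z = 12.3 + 139.9 + 446.86 = 599.0 m.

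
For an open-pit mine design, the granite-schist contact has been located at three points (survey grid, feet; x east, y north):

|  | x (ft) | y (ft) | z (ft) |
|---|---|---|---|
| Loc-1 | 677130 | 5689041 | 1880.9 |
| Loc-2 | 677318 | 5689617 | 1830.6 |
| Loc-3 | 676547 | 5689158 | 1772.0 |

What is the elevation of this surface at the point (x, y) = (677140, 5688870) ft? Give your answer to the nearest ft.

Let the plane be z = a·x + b·y + c.
Loc-2−Loc-1: 188a + 576b = −50.3;  Loc-3−Loc-1: −583a + 117b = −108.9.
Solving gives a = 0.15886156, b = −0.13917704.
Then c = 1880.9 − a·677130 − b·5689041 = 686094.84.
At (677140, 5688870): z = 107571.5 − 791760.1 + 686094.84 = 1906.3 ft.

1906 ft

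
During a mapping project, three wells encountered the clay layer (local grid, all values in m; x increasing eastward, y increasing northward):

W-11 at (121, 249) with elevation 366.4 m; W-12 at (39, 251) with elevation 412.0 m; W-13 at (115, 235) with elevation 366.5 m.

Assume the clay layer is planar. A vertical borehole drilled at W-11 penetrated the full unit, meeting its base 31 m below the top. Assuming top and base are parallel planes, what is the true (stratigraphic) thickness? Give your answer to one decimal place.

Let the plane be z = a·x + b·y + c.
W-12−W-11: −82a + 2b = 45.6;  W-13−W-11: −6a − 14b = 0.1.
Solving gives a = −0.55052, b = 0.22879.
|∇z| = √(a²+b²) = 0.59617, so dip δ = arctan(0.59617) = 30.80°.
True thickness = vertical thickness × cos δ = 31 × cos 30.80° = 26.6 m.

26.6 m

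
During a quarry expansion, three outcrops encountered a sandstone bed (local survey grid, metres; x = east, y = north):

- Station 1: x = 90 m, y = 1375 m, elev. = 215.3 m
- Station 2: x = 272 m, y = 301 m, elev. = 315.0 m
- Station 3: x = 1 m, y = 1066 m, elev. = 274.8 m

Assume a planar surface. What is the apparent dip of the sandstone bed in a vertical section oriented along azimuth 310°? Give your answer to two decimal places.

Two edge vectors: Station 1→Station 2 = (182, -1074, 99.7), Station 1→Station 3 = (-89, -309, 59.5).
Normal n = (Station 1→Station 2) × (Station 1→Station 3) = (-33095.7, -19702.3, -151824).
So ∂z/∂x = −n_x/n_z = −0.21799 and ∂z/∂y = −n_y/n_z = −0.12977.
Unit vector along 310° is (sin 310°, cos 310°) = (-0.7660, 0.6428).
Slope in that direction = a·(-0.7660) + b·(0.6428) = 0.08357.
Apparent dip = arctan|0.08357| = 4.78° (true dip is 14.2°, so apparent ≤ true as expected).

4.78°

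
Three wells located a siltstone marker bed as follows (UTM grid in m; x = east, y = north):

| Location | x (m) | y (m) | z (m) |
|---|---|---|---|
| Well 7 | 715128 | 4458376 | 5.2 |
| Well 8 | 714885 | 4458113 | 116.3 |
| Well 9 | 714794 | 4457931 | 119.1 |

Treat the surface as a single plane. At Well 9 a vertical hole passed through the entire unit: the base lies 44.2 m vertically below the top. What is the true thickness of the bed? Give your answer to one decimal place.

30.2 m

Let the plane be z = a·x + b·y + c.
Well 8−Well 7: −243a − 263b = 111.1;  Well 9−Well 7: −334a − 445b = 113.9.
Solving gives a = −0.96012, b = 0.46468.
|∇z| = √(a²+b²) = 1.06666, so dip δ = arctan(1.06666) = 46.85°.
True thickness = vertical thickness × cos δ = 44.2 × cos 46.85° = 30.2 m.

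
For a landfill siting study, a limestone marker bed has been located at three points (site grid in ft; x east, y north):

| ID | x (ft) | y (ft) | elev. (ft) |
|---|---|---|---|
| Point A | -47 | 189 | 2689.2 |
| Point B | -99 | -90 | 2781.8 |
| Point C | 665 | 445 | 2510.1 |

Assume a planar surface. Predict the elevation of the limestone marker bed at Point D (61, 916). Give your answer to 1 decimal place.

2451.8 ft

Let the plane be z = a·x + b·y + c.
Point B−Point A: −52a − 279b = 92.6;  Point C−Point A: 712a + 256b = −179.1.
Solving gives a = −0.14171, b = −0.30549.
Then c = 2689.2 − a·-47 − b·189 = 2740.28.
At (61, 916): z = −8.6 − 279.8 + 2740.28 = 2451.8 ft.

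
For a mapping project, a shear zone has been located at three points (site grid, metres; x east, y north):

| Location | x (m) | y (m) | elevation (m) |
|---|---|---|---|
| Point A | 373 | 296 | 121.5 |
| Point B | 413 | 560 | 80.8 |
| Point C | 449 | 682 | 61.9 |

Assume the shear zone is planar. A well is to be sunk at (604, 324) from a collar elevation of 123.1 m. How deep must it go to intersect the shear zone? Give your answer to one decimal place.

7.1 m

Let the plane be z = a·x + b·y + c.
Point B−Point A: 40a + 264b = −40.7;  Point C−Point A: 76a + 386b = −59.6.
Solving gives a = −0.00523, b = −0.15337.
Then c = 121.5 − a·373 − b·296 = 168.85.
At (604, 324): z_contact = −3.16 − 49.69 + 168.85 = 116.00 m.
Depth below ground = 123.1 − 116.00 = 7.1 m.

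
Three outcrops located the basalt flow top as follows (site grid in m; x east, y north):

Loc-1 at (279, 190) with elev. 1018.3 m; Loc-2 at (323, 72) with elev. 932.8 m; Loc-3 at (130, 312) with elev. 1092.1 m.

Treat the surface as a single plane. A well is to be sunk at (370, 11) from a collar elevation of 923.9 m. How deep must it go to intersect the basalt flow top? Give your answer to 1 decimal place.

Two edge vectors: Loc-1→Loc-2 = (44, -118, -85.5), Loc-1→Loc-3 = (-149, 122, 73.8).
Normal n = (Loc-1→Loc-2) × (Loc-1→Loc-3) = (1722.6, 9492.3, -12214).
So ∂z/∂x = −n_x/n_z = 0.14103 and ∂z/∂y = −n_y/n_z = 0.77717.
Intercept c from Loc-1: 1018.3 − 39.35 − 147.66 = 831.29.
At (370, 11): z_contact = 52.18 + 8.55 + 831.29 = 892.02 m.
Depth below ground = 923.9 − 892.02 = 31.9 m.

31.9 m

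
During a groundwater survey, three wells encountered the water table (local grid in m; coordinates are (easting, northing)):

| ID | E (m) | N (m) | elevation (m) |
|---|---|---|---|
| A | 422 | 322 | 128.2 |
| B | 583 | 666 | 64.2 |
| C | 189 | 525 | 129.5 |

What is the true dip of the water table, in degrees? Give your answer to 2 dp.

Two edge vectors: A→B = (161, 344, -64), A→C = (-233, 203, 1.3).
Normal n = (A→B) × (A→C) = (13439.2, 14702.7, 112835).
So ∂z/∂E = −n_x/n_z = −0.11910 and ∂z/∂N = −n_y/n_z = −0.13030.
Gradient magnitude |∇z| = √(a² + b²) = √(0.01419 + 0.01698) = 0.17654.
True dip = arctan(0.17654) = 10.01°, dipping toward NE (azimuth ≈ 042°).

10.01°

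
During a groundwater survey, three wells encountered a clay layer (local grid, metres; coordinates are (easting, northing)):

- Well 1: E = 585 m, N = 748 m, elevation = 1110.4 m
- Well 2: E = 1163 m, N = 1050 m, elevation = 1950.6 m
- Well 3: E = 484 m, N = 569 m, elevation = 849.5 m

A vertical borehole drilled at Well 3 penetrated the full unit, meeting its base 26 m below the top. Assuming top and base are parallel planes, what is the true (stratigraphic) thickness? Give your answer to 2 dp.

Two edge vectors: Well 1→Well 2 = (578, 302, 840.2), Well 1→Well 3 = (-101, -179, -260.9).
Normal n = (Well 1→Well 2) × (Well 1→Well 3) = (71604, 65940, -72960).
So ∂z/∂E = −n_x/n_z = 0.98141 and ∂z/∂N = −n_y/n_z = 0.90378.
|∇z| = √(a²+b²) = 1.33417, so dip δ = arctan(1.33417) = 53.15°.
True thickness = vertical thickness × cos δ = 26 × cos 53.15° = 15.59 m.

15.59 m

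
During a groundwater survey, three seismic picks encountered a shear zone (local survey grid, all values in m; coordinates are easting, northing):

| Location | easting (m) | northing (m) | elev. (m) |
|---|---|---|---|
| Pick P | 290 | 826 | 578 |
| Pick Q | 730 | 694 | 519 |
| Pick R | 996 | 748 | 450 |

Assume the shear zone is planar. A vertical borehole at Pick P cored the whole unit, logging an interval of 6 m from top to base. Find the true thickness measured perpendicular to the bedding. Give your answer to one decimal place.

Two edge vectors: Pick P→Pick Q = (440, -132, -59), Pick P→Pick R = (706, -78, -128).
Normal n = (Pick P→Pick Q) × (Pick P→Pick R) = (12294, 14666, 58872).
So ∂z/∂easting = −n_x/n_z = −0.20883 and ∂z/∂northing = −n_y/n_z = −0.24912.
|∇z| = √(a²+b²) = 0.32507, so dip δ = arctan(0.32507) = 18.01°.
True thickness = vertical thickness × cos δ = 6 × cos 18.01° = 5.7 m.

5.7 m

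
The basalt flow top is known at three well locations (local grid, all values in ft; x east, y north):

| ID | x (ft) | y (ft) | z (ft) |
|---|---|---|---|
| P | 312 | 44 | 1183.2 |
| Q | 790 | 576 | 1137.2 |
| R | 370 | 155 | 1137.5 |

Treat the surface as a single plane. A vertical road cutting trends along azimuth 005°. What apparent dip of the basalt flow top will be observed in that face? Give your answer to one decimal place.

Two edge vectors: P→Q = (478, 532, -46), P→R = (58, 111, -45.7).
Normal n = (P→Q) × (P→R) = (-19206.4, 19176.6, 22202).
So ∂z/∂x = −n_x/n_z = 0.86508 and ∂z/∂y = −n_y/n_z = −0.86373.
Unit vector along 005° is (sin 5°, cos 5°) = (0.0872, 0.9962).
Slope in that direction = a·(0.0872) + b·(0.9962) = −0.78505.
Apparent dip = arctan|0.78505| = 38.1° (true dip is 50.7°, so apparent ≤ true as expected).

38.1°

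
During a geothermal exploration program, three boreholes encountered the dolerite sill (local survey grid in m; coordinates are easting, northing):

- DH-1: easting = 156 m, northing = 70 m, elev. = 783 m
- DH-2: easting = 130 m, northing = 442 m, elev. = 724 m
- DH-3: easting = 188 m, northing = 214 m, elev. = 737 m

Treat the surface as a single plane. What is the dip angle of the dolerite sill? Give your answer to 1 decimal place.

Let the plane be z = a·easting + b·northing + c.
DH-2−DH-1: −26a + 372b = −59;  DH-3−DH-1: 32a + 144b = −46.
Solving gives a = −0.55061, b = −0.19709.
Gradient magnitude |∇z| = √(a² + b²) = √(0.30318 + 0.03884) = 0.58482.
True dip = arctan(0.58482) = 30.3°, dipping toward ENE (azimuth ≈ 070°).

30.3°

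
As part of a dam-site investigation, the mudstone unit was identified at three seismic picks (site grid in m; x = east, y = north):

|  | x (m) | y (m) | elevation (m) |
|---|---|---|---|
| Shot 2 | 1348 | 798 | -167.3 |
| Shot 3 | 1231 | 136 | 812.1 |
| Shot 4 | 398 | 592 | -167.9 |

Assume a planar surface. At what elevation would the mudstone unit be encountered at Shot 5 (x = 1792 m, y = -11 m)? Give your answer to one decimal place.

1225.8 m

Two edge vectors: Shot 2→Shot 3 = (-117, -662, 979.4), Shot 2→Shot 4 = (-950, -206, -0.6).
Normal n = (Shot 2→Shot 3) × (Shot 2→Shot 4) = (202153.6, -930500.2, -604798).
So ∂z/∂x = −n_x/n_z = 0.334250 and ∂z/∂y = −n_y/n_z = −1.538531.
Intercept c from Shot 2: -167.3 − 450.57 + 1227.75 = 609.88.
At (1792, -11): z = 599.0 + 16.9 + 609.88 = 1225.8 m.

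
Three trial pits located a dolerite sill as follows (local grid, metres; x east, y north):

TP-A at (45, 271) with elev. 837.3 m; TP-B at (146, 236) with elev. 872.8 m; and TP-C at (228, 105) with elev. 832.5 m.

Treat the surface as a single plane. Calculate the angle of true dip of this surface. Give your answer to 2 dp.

Let the plane be z = a·x + b·y + c.
TP-B−TP-A: 101a − 35b = 35.5;  TP-C−TP-A: 183a − 166b = −4.8.
Solving gives a = 0.58498, b = 0.67381.
Gradient magnitude |∇z| = √(a² + b²) = √(0.34220 + 0.45401) = 0.89231.
True dip = arctan(0.89231) = 41.74°, dipping toward SW (azimuth ≈ 221°).

41.74°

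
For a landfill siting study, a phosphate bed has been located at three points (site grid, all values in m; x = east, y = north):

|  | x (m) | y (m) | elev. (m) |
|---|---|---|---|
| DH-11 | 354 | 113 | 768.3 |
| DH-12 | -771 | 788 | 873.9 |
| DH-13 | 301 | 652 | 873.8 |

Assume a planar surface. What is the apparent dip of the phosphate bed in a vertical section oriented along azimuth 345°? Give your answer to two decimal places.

Two edge vectors: DH-11→DH-12 = (-1125, 675, 105.6), DH-11→DH-13 = (-53, 539, 105.5).
Normal n = (DH-11→DH-12) × (DH-11→DH-13) = (14294.1, 113090.7, -570600).
So ∂z/∂x = −n_x/n_z = 0.02505 and ∂z/∂y = −n_y/n_z = 0.19820.
Unit vector along 345° is (sin 345°, cos 345°) = (-0.2588, 0.9659).
Slope in that direction = a·(-0.2588) + b·(0.9659) = 0.18496.
Apparent dip = arctan|0.18496| = 10.48° (true dip is 11.3°, so apparent ≤ true as expected).

10.48°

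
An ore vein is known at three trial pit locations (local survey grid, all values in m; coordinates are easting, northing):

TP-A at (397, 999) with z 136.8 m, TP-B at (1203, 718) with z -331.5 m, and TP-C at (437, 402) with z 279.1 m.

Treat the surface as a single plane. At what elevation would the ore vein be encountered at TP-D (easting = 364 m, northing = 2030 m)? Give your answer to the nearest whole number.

Let the plane be z = a·easting + b·northing + c.
TP-B−TP-A: 806a − 281b = −468.3;  TP-C−TP-A: 40a − 597b = 142.3.
Solving gives a = −0.68000, b = −0.28392.
Then c = 136.8 − a·397 − b·999 = 690.40.
At (364, 2030): z = −247.5 − 576.4 + 690.40 = -133.5 m.

-133 m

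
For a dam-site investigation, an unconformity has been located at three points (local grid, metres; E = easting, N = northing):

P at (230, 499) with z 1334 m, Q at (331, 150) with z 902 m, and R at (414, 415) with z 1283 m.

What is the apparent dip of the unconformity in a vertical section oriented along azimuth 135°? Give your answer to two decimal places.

35.32°

Two edge vectors: P→Q = (101, -349, -432), P→R = (184, -84, -51).
Normal n = (P→Q) × (P→R) = (-18489, -74337, 55732).
So ∂z/∂E = −n_x/n_z = 0.33175 and ∂z/∂N = −n_y/n_z = 1.33383.
Unit vector along 135° is (sin 135°, cos 135°) = (0.7071, -0.7071).
Slope in that direction = a·(0.7071) + b·(-0.7071) = −0.70858.
Apparent dip = arctan|0.70858| = 35.32° (true dip is 54.0°, so apparent ≤ true as expected).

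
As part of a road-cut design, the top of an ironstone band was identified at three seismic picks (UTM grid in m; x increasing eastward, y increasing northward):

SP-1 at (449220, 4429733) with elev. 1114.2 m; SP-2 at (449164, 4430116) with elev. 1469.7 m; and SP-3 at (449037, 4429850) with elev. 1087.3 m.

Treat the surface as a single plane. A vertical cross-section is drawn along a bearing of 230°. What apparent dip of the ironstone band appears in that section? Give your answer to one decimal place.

52.4°

Let the plane be z = a·x + b·y + c.
SP-2−SP-1: −56a + 383b = 355.5;  SP-3−SP-1: −183a + 117b = −26.9.
Solving gives a = 0.81679, b = 1.04762.
Unit vector along 230° is (sin 230°, cos 230°) = (-0.7660, -0.6428).
Slope in that direction = a·(-0.7660) + b·(-0.6428) = −1.29910.
Apparent dip = arctan|1.29910| = 52.4° (true dip is 53.0°, so apparent ≤ true as expected).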